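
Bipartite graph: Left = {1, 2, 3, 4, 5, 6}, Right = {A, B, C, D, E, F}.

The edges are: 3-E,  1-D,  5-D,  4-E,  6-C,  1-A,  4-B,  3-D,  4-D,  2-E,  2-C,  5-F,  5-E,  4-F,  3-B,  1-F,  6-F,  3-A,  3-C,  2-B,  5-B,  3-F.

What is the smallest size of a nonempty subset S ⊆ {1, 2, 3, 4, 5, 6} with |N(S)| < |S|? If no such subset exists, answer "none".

none

A matching saturating every left vertex exists, for instance 1→D, 2→C, 3→A, 4→E, 5→B, 6→F.
By Hall's marriage theorem, this means |N(S)| ≥ |S| for every subset S, so no violating subset exists.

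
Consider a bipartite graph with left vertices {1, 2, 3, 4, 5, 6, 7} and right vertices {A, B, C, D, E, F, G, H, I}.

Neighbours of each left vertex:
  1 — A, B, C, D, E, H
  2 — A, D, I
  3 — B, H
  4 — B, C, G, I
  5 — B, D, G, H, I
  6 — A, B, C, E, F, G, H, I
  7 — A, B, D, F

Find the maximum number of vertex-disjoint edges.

A valid assignment of size 7: 1–E, 2–I, 3–H, 4–C, 5–G, 6–A, 7–B.
This saturates every left vertex, so 7 is the maximum.

7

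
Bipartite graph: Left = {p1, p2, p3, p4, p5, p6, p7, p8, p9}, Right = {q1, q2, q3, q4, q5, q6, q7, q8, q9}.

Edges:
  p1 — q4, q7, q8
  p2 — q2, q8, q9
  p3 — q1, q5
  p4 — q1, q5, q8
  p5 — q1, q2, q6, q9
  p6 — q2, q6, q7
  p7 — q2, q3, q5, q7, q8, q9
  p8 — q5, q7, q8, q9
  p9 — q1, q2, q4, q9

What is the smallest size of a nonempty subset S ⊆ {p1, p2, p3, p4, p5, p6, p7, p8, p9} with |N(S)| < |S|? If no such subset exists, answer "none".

none

A matching saturating every left vertex exists, for instance p1→q4, p2→q8, p3→q1, p4→q5, p5→q9, p6→q6, p7→q3, p8→q7, p9→q2.
By Hall's marriage theorem, this means |N(S)| ≥ |S| for every subset S, so no violating subset exists.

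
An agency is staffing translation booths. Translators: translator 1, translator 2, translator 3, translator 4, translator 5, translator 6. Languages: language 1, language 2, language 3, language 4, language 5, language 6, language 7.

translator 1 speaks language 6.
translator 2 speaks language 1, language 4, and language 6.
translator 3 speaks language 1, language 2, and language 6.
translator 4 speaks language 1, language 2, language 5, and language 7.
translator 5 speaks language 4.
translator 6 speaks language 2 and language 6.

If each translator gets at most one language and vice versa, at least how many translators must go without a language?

1

For example, pair translator 1→language 6, translator 2→language 1, translator 3→language 2, translator 4→language 7, translator 5→language 4.
The set {translator 1, translator 2, translator 3, translator 5, translator 6} has only 4 neighbours ({language 1, language 2, language 4, language 6}), so by Hall's theorem at most 5 of the 6 translators can be matched.
That matches 5 of the 6, leaving 1 unmatched; no matching can do better.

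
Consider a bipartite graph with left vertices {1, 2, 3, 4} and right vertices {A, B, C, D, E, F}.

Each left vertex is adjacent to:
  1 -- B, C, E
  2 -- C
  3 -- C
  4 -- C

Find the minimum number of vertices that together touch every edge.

{1, C} is a vertex cover of size 2: every edge has an endpoint in this set.
No smaller cover exists because 1–B, 2–C is a matching of size 2, and a cover must include an endpoint of each of these disjoint edges (König's theorem).

2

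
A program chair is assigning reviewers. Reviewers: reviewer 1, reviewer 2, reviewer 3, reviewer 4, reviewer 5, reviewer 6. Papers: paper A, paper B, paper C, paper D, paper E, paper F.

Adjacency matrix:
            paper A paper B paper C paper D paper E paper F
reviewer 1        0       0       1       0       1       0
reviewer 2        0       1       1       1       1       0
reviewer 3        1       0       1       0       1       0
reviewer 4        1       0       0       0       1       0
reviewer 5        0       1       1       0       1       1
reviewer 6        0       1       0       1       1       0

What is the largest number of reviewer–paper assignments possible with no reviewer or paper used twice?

6

For example, pair reviewer 1→paper C, reviewer 2→paper B, reviewer 3→paper A, reviewer 4→paper E, reviewer 5→paper F, reviewer 6→paper D.
All 6 reviewers are matched, so no larger matching exists.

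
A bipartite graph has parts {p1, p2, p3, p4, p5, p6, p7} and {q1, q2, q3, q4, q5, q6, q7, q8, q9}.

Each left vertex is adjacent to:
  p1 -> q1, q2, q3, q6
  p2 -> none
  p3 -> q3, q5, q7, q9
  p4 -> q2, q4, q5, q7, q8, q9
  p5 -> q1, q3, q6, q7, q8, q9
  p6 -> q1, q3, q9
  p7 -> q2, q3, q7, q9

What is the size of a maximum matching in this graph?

6

A valid assignment of size 6: p1-q6, p3-q5, p4-q4, p5-q9, p6-q3, p7-q2.
The set {p2} has only 0 neighbours (∅), so by Hall's theorem at most 6 of the 7 left vertices can be matched.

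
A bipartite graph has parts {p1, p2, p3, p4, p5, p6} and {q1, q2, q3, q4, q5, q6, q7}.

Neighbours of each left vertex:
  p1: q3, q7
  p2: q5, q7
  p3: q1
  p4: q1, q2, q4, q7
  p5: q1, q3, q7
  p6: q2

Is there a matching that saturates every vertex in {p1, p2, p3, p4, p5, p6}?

A valid assignment of size 6: p1-q3, p2-q5, p3-q1, p4-q4, p5-q7, p6-q2.
Every left vertex is matched, so this matching saturates all of them.

Yes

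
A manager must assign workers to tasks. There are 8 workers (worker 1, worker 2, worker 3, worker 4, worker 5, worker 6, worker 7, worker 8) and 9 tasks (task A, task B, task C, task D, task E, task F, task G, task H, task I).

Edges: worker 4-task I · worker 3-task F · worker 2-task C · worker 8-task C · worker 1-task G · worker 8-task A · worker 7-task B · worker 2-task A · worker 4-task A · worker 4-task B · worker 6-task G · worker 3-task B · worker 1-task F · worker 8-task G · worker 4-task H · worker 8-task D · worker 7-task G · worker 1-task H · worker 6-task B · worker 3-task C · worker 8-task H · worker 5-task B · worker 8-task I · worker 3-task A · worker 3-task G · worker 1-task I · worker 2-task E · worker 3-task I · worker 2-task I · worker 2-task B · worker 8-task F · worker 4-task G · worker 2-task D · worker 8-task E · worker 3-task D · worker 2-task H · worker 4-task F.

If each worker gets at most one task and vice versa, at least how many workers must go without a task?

1

For example, pair worker 1–task H, worker 2–task I, worker 3–task D, worker 4–task F, worker 5–task B, worker 6–task G, worker 8–task A.
The set {worker 5, worker 6, worker 7} has only 2 neighbours ({task B, task G}), so by Hall's theorem at most 7 of the 8 workers can be matched.
That matches 7 of the 8, leaving 1 unmatched; no matching can do better.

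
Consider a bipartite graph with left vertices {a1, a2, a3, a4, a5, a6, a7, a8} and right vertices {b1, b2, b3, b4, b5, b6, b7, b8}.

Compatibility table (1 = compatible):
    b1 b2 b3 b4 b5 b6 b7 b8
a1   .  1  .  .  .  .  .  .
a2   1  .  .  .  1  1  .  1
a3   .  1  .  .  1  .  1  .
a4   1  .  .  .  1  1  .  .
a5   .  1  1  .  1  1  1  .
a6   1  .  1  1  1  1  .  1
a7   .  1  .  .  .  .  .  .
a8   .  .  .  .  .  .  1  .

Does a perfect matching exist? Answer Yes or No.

The set {a1, a7} has only 1 neighbour ({b2}), so by Hall's theorem at most 7 of the 8 left vertices can be matched.
Hence no matching covers every left vertex.

No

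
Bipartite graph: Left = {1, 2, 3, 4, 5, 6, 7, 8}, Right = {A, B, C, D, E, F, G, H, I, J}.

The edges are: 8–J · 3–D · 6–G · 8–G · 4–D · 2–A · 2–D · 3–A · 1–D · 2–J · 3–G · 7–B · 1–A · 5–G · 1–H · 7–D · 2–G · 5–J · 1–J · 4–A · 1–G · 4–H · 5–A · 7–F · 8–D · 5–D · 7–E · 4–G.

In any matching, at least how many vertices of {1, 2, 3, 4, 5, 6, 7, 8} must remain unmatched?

A valid assignment of size 6: 1–A, 2–D, 3–G, 4–H, 5–J, 7–B.
The set {1, 2, 3, 4, 5, 6, 8} has only 5 neighbours ({A, D, G, H, J}), so by Hall's theorem at most 6 of the 8 left vertices can be matched.
That matches 6 of the 8, leaving 2 unmatched; no matching can do better.

2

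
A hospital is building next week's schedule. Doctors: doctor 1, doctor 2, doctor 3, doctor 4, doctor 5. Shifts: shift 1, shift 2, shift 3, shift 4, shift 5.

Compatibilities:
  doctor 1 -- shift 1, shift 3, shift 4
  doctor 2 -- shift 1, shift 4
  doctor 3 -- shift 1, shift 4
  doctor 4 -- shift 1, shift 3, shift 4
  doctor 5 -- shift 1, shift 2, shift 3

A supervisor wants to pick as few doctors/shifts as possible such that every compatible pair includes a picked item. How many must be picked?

The 4 edges doctor 1–shift 3, doctor 2–shift 1, doctor 3–shift 4, doctor 5–shift 2 form a matching, so any vertex cover needs at least 4 vertices (one per matched edge).
Conversely {doctor 5, shift 1, shift 3, shift 4} meets every edge and has exactly 4 vertices, so 4 is optimal.

4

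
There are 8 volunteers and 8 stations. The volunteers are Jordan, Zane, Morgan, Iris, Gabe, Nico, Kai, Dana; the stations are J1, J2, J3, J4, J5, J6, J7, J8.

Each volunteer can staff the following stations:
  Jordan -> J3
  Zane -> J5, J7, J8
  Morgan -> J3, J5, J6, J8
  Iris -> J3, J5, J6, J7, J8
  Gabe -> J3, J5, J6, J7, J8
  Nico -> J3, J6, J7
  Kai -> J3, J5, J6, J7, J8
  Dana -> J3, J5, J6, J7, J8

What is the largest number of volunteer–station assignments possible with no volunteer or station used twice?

A valid assignment of size 5: Jordan–J3, Zane–J8, Morgan–J5, Iris–J7, Gabe–J6.
The set {Jordan, Zane, Morgan, Iris, Gabe, Nico, Kai, Dana} has only 5 neighbours ({J3, J5, J6, J7, J8}), so by Hall's theorem at most 5 of the 8 volunteers can be matched.

5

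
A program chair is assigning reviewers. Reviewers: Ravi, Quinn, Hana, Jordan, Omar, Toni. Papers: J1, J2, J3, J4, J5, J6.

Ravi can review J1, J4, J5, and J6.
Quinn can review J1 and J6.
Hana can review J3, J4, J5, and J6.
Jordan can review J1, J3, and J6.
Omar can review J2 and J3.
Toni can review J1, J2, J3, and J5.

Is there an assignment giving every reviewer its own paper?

For example, pair Ravi–J4, Quinn–J1, Hana–J5, Jordan–J6, Omar–J2, Toni–J3.
Every reviewer is matched, so this is a perfect matching.

Yes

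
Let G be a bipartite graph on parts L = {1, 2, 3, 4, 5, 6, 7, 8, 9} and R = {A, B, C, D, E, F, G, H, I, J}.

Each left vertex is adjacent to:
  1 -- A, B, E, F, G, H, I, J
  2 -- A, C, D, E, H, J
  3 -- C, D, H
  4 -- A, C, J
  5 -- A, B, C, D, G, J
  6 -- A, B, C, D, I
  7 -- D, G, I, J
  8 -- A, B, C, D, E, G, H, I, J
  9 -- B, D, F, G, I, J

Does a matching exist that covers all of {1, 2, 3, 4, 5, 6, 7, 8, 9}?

A valid assignment of size 9: 1→A, 2→E, 3→H, 4→C, 5→B, 6→I, 7→D, 8→G, 9→J.
All 9 left vertices are covered.

Yes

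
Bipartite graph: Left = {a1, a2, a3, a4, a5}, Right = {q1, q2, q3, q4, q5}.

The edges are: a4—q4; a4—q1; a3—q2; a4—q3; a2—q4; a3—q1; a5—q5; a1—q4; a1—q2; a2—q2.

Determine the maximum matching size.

For example, pair a1–q4, a2–q2, a3–q1, a4–q3, a5–q5.
All 5 left vertices are matched, so no larger matching exists.

5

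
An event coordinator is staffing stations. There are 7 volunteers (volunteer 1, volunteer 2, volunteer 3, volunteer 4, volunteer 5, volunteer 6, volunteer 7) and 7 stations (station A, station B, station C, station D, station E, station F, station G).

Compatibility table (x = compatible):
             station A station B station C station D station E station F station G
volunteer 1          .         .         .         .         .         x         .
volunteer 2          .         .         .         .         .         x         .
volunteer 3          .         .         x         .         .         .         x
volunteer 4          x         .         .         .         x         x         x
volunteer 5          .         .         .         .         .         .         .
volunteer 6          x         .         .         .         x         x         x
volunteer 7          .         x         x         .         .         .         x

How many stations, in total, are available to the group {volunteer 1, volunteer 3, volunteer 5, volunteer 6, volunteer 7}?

6

The union of neighbours of {volunteer 1, volunteer 3, volunteer 5, volunteer 6, volunteer 7} is {station A, station B, station C, station E, station F, station G}, which has 6 elements.
Since |N(S)| = 6 ≥ |S| = 5, Hall's condition holds for this subset.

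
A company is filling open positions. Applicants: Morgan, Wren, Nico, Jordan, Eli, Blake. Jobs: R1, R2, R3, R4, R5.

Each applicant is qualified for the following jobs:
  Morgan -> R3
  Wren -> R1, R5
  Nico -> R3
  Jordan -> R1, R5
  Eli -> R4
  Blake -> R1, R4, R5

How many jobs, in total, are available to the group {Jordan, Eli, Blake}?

The union of neighbours of {Jordan, Eli, Blake} is {R1, R4, R5}, which has 3 elements.
Since |N(S)| = 3 ≥ |S| = 3, Hall's condition holds for this subset.

3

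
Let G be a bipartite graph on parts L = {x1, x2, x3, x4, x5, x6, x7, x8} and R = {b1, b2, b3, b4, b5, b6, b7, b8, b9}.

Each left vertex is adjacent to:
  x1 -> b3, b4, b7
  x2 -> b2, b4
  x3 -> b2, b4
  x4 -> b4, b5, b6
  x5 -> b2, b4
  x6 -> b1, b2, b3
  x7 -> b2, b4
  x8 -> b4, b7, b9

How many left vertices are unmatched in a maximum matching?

2

One maximum matching: x1–b3, x2–b2, x3–b4, x4–b5, x6–b1, x8–b7.
The set {x2, x3, x5, x7} has only 2 neighbours ({b2, b4}), so by Hall's theorem at most 6 of the 8 left vertices can be matched.
That matches 6 of the 8, leaving 2 unmatched; no matching can do better.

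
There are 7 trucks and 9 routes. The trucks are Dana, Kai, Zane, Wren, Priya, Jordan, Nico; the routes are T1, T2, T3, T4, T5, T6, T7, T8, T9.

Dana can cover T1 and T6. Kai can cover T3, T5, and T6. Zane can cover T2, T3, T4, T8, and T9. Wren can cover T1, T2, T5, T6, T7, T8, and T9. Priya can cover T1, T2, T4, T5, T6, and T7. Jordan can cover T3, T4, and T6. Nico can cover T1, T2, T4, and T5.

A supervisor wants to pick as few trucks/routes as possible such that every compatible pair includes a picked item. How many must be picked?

The 7 edges Dana–T1, Kai–T5, Zane–T3, Wren–T7, Priya–T4, Jordan–T6, Nico–T2 form a matching, so any vertex cover needs at least 7 vertices (one per matched edge).
Conversely {Dana, Kai, Zane, Wren, Priya, Jordan, Nico} meets every edge and has exactly 7 vertices, so 7 is optimal.

7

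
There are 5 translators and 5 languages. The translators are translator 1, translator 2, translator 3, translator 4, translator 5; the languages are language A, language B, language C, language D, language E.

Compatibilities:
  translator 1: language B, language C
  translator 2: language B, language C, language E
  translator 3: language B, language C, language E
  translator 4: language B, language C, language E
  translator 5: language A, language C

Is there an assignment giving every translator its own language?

The set {translator 1, translator 2, translator 3, translator 4} has only 3 neighbours ({language B, language C, language E}), so by Hall's theorem at most 4 of the 5 translators can be matched.
Hence no matching covers every translator.

No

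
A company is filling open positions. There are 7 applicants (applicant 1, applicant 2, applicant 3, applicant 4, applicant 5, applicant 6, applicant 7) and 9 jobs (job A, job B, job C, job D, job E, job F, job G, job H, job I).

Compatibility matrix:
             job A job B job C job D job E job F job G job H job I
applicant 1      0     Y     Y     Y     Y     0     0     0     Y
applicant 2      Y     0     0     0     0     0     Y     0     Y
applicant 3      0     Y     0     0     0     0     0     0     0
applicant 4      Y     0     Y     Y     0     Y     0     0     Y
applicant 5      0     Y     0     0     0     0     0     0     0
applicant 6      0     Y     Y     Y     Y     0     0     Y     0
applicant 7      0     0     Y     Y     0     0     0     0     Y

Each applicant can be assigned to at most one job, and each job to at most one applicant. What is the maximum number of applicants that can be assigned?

For example, pair applicant 1→job D, applicant 2→job A, applicant 3→job B, applicant 4→job F, applicant 6→job H, applicant 7→job I.
The set {applicant 3, applicant 5} has only 1 neighbour ({job B}), so by Hall's theorem at most 6 of the 7 applicants can be matched.

6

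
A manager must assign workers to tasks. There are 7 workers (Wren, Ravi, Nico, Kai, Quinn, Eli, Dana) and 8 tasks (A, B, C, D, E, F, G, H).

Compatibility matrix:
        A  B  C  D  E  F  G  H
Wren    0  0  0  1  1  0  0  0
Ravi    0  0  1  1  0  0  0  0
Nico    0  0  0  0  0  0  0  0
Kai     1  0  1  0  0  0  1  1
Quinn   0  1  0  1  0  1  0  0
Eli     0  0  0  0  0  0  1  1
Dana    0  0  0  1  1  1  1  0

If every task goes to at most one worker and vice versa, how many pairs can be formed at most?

6

One maximum matching: Wren–D, Ravi–C, Kai–G, Quinn–B, Eli–H, Dana–E.
The set {Nico} has only 0 neighbours (∅), so by Hall's theorem at most 6 of the 7 workers can be matched.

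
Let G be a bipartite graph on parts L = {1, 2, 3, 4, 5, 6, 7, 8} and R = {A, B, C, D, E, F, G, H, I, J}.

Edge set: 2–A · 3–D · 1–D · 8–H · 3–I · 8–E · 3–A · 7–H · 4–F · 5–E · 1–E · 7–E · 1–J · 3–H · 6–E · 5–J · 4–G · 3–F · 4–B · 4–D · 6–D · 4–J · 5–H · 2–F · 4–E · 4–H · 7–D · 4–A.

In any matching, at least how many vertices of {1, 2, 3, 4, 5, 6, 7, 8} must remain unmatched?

1

A valid assignment of size 7: 1–J, 2–F, 3–A, 4–G, 5–H, 6–D, 7–E.
The set {1, 5, 6, 7, 8} has only 4 neighbours ({D, E, H, J}), so by Hall's theorem at most 7 of the 8 left vertices can be matched.
That matches 7 of the 8, leaving 1 unmatched; no matching can do better.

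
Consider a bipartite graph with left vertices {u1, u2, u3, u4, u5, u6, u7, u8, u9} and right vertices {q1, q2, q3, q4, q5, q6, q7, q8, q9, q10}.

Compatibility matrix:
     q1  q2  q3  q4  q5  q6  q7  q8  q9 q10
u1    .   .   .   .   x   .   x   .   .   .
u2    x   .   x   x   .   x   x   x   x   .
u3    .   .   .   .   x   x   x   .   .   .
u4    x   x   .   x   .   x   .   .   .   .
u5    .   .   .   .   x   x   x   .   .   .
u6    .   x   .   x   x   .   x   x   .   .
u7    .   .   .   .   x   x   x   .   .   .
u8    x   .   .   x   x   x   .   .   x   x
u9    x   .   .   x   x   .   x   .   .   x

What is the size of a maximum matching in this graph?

One maximum matching: u1→q5, u2→q9, u3→q6, u4→q2, u5→q7, u6→q8, u8→q1, u9→q4.
The set {u1, u3, u5, u7} has only 3 neighbours ({q5, q6, q7}), so by Hall's theorem at most 8 of the 9 left vertices can be matched.

8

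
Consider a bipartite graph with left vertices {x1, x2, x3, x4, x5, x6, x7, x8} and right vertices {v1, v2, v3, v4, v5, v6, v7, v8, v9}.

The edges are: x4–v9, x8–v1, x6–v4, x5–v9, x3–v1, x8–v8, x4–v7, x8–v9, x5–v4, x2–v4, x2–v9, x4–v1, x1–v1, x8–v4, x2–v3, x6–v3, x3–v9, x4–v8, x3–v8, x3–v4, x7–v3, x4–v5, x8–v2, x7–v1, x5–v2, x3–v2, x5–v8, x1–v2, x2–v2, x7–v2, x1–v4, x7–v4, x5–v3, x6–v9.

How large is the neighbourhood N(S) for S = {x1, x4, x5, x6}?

8

The union of neighbours of {x1, x4, x5, x6} is {v1, v2, v3, v4, v5, v7, v8, v9}, which has 8 elements.
Since |N(S)| = 8 ≥ |S| = 4, Hall's condition holds for this subset.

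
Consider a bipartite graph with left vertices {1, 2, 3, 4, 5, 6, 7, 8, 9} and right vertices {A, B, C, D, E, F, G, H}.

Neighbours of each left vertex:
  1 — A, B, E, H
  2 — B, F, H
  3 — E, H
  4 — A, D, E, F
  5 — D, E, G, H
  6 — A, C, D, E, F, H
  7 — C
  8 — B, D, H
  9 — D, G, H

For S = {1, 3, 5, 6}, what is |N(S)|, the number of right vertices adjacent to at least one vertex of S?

The union of neighbours of {1, 3, 5, 6} is {A, B, C, D, E, F, G, H}, which has 8 elements.
Since |N(S)| = 8 ≥ |S| = 4, Hall's condition holds for this subset.

8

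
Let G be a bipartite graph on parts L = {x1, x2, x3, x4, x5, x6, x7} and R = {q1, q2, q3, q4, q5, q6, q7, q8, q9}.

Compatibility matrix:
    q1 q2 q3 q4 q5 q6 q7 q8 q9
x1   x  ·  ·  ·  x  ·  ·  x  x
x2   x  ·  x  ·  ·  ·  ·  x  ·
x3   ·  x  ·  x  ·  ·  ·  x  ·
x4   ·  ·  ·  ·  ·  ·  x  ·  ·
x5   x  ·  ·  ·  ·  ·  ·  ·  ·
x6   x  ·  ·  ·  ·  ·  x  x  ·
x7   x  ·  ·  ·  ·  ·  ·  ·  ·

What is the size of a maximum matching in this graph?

6

For example, pair x1-q5, x2-q3, x3-q2, x4-q7, x5-q1, x6-q8.
The set {x5, x7} has only 1 neighbour ({q1}), so by Hall's theorem at most 6 of the 7 left vertices can be matched.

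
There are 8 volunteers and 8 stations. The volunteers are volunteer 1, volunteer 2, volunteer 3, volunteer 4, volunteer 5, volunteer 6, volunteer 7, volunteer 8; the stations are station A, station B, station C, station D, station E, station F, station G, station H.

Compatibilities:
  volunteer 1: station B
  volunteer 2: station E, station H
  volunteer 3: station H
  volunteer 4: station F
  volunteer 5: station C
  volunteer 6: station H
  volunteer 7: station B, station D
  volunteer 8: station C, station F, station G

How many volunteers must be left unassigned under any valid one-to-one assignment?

A valid assignment of size 7: volunteer 1-station B, volunteer 2-station E, volunteer 3-station H, volunteer 4-station F, volunteer 5-station C, volunteer 7-station D, volunteer 8-station G.
The set {volunteer 3, volunteer 6} has only 1 neighbour ({station H}), so by Hall's theorem at most 7 of the 8 volunteers can be matched.
That matches 7 of the 8, leaving 1 unmatched; no matching can do better.

1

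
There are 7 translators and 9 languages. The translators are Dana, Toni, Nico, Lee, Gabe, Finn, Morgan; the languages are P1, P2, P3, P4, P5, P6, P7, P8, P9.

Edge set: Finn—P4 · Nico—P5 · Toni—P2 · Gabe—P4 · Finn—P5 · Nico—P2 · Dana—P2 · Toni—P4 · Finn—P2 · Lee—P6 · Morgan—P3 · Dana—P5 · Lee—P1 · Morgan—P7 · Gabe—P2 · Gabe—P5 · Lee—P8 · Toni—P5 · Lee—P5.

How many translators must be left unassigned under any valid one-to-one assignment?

2

A valid assignment of size 5: Dana→P2, Toni→P4, Nico→P5, Lee→P1, Morgan→P7.
The set {Dana, Toni, Nico, Gabe, Finn} has only 3 neighbours ({P2, P4, P5}), so by Hall's theorem at most 5 of the 7 translators can be matched.
That matches 5 of the 7, leaving 2 unmatched; no matching can do better.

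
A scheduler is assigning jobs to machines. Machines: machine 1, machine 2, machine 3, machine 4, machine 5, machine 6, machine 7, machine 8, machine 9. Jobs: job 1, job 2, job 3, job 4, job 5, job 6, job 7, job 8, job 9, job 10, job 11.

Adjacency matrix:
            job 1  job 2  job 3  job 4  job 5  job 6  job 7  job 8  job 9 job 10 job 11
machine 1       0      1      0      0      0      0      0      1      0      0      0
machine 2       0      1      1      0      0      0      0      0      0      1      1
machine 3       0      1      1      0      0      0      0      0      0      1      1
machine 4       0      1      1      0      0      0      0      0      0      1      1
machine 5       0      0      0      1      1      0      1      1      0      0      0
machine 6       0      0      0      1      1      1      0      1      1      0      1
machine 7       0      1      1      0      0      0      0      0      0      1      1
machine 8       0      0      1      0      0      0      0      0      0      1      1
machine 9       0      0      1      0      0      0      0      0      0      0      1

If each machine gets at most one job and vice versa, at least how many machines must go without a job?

2

One maximum matching: machine 1-job 8, machine 2-job 10, machine 3-job 3, machine 4-job 11, machine 5-job 4, machine 6-job 9, machine 7-job 2.
The set {machine 2, machine 3, machine 4, machine 7, machine 8, machine 9} has only 4 neighbours ({job 10, job 11, job 2, job 3}), so by Hall's theorem at most 7 of the 9 machines can be matched.
That matches 7 of the 9, leaving 2 unmatched; no matching can do better.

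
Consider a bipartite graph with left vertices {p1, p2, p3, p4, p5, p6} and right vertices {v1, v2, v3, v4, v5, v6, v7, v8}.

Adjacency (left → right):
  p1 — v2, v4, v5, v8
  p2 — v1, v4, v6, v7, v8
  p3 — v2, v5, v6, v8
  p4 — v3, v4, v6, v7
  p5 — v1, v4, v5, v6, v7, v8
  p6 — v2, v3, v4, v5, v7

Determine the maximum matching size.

6

A valid assignment of size 6: p1-v2, p2-v1, p3-v6, p4-v7, p5-v8, p6-v3.
This saturates every left vertex, so 6 is the maximum.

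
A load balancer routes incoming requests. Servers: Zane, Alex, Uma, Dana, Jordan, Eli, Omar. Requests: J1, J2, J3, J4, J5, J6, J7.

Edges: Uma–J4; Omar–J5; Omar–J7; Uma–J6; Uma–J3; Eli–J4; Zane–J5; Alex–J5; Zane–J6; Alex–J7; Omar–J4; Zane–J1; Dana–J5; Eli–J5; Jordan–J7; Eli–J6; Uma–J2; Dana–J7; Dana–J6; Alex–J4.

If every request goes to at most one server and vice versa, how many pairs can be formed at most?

A valid assignment of size 6: Zane-J1, Alex-J4, Uma-J3, Dana-J5, Jordan-J7, Eli-J6.
The set {Alex, Dana, Jordan, Eli, Omar} has only 4 neighbours ({J4, J5, J6, J7}), so by Hall's theorem at most 6 of the 7 servers can be matched.

6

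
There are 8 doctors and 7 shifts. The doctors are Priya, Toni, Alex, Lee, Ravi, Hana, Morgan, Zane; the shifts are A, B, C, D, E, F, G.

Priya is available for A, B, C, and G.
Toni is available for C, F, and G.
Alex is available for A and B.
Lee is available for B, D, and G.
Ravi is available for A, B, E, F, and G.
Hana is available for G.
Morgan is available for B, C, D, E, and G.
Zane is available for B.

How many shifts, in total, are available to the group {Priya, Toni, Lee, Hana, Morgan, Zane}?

7

The union of neighbours of {Priya, Toni, Lee, Hana, Morgan, Zane} is {A, B, C, D, E, F, G}, which has 7 elements.
Since |N(S)| = 7 ≥ |S| = 6, Hall's condition holds for this subset.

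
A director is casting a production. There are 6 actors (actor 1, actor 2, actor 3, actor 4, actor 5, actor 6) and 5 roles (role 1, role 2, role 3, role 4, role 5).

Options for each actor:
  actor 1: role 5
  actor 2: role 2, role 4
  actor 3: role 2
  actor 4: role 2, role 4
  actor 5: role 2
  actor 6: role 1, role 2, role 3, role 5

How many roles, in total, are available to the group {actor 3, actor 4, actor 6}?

5

The union of neighbours of {actor 3, actor 4, actor 6} is {role 1, role 2, role 3, role 4, role 5}, which has 5 elements.
Since |N(S)| = 5 ≥ |S| = 3, Hall's condition holds for this subset.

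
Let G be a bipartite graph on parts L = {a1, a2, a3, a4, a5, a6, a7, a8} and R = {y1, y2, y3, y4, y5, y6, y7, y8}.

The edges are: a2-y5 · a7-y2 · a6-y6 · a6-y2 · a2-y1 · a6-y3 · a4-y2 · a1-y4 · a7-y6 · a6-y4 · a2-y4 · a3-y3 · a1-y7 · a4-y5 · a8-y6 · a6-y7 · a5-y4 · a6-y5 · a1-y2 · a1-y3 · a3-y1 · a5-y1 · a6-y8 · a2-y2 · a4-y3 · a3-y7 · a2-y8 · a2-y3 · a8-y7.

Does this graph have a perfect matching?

A valid assignment of size 8: a1–y3, a2–y5, a3–y1, a4–y2, a5–y4, a6–y8, a7–y6, a8–y7.
Every left vertex is matched, so this is a perfect matching.

Yes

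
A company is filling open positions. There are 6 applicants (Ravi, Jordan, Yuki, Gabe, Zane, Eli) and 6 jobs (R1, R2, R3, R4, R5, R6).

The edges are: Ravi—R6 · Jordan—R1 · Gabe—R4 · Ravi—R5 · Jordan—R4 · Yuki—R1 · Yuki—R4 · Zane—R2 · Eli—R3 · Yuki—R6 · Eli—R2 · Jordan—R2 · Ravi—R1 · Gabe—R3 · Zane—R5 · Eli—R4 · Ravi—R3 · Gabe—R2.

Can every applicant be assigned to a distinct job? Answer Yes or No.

A valid assignment of size 6: Ravi→R1, Jordan→R4, Yuki→R6, Gabe→R2, Zane→R5, Eli→R3.
Every applicant is matched, so this is a perfect matching.

Yes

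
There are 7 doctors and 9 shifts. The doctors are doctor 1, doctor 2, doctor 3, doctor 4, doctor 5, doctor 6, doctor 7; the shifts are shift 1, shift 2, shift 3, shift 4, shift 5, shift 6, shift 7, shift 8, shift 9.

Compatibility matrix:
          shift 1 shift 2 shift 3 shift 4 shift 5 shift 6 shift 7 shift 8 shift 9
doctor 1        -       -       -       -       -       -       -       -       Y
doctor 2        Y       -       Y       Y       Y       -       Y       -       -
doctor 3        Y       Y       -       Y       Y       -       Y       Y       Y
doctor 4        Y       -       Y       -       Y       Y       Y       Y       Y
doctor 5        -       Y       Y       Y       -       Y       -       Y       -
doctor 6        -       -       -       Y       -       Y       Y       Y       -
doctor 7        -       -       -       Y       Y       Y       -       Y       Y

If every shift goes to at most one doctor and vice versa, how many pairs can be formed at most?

A valid assignment of size 7: doctor 1→shift 9, doctor 2→shift 1, doctor 3→shift 8, doctor 4→shift 7, doctor 5→shift 6, doctor 6→shift 4, doctor 7→shift 5.
All 7 doctors are matched, so no larger matching exists.

7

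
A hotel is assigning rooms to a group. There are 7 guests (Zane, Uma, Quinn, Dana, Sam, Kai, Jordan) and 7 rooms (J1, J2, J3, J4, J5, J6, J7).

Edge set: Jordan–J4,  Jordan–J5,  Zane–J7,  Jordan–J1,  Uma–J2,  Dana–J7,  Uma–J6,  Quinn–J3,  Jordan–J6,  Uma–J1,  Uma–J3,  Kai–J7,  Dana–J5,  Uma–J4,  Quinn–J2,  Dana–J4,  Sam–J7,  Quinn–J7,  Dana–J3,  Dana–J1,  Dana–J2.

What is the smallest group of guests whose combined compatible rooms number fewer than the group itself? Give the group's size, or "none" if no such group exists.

2

Take S = {Zane, Sam}. Its neighbourhood is {J7}, so |N(S)| = 1 < |S| = 2.
No single vertex violates Hall's condition since each has at least one neighbour, so 2 is the minimum.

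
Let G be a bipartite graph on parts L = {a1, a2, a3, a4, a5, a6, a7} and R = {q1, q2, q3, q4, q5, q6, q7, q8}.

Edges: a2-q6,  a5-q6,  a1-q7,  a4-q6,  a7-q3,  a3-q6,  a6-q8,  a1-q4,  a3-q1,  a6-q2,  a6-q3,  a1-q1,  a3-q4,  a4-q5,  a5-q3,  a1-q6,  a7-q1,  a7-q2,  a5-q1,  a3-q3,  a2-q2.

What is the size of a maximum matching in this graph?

One maximum matching: a1-q7, a2-q6, a3-q4, a4-q5, a5-q3, a6-q8, a7-q2.
All 7 left vertices are matched, so no larger matching exists.

7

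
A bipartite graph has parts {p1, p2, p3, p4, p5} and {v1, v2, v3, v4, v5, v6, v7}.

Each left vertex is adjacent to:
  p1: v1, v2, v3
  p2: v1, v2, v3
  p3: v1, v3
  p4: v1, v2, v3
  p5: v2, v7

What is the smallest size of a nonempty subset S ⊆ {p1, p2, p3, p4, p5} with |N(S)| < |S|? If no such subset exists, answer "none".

Take S = {p1, p2, p3, p4}. Its neighbourhood is {v1, v2, v3}, so |N(S)| = 3 < |S| = 4.
Every subset of size less than 4 has at least as many neighbours as members, so 4 is the minimum.

4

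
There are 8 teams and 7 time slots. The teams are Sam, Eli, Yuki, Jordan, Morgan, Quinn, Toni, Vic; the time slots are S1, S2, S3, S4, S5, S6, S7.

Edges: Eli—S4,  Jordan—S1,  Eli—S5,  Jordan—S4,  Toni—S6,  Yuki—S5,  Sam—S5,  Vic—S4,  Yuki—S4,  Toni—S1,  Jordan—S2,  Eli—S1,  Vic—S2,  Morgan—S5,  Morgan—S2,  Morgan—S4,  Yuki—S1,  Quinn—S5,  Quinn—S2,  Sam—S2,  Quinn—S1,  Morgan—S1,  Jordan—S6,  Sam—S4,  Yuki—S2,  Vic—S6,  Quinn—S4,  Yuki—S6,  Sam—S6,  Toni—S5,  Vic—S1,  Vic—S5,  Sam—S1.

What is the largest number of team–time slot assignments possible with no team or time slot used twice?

5

A valid assignment of size 5: Sam→S6, Eli→S5, Yuki→S1, Jordan→S4, Morgan→S2.
The set {Sam, Eli, Yuki, Jordan, Morgan, Quinn, Toni, Vic} has only 5 neighbours ({S1, S2, S4, S5, S6}), so by Hall's theorem at most 5 of the 8 teams can be matched.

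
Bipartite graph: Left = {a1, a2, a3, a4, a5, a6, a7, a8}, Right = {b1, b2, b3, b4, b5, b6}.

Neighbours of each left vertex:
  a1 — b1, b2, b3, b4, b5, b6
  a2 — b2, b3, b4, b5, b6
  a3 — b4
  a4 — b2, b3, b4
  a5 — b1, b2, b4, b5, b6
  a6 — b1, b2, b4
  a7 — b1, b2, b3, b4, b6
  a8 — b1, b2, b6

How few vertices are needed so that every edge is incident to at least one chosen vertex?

6

A maximum matching has 6 edges (e.g. a1–b5, a2–b6, a3–b4, a4–b3, a5–b1, a6–b2).
By König's theorem the minimum vertex cover has the same size. One such cover is {b1, b2, b3, b4, b5, b6}.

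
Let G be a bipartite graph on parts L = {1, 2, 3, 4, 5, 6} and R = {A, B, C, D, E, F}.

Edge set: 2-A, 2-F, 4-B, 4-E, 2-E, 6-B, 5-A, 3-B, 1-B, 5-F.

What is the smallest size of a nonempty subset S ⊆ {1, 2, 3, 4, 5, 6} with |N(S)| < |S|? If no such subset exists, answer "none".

2

Take S = {1, 3}. Its neighbourhood is {B}, so |N(S)| = 1 < |S| = 2.
No single vertex violates Hall's condition since each has at least one neighbour, so 2 is the minimum.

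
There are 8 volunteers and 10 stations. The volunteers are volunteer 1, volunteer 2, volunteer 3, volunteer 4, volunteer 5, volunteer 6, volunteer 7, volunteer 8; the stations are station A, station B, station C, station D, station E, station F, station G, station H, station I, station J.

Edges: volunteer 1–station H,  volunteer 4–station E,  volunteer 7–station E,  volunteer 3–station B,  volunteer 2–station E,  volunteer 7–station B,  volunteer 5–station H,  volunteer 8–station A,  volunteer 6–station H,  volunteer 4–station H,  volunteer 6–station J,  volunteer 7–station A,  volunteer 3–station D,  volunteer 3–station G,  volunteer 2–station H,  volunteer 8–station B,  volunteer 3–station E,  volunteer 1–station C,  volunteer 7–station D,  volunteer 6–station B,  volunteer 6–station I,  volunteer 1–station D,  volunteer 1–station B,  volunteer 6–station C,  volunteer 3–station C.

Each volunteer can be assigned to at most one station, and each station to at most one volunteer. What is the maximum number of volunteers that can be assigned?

7

One maximum matching: volunteer 1→station B, volunteer 2→station E, volunteer 3→station C, volunteer 4→station H, volunteer 6→station I, volunteer 7→station D, volunteer 8→station A.
The set {volunteer 2, volunteer 4, volunteer 5} has only 2 neighbours ({station E, station H}), so by Hall's theorem at most 7 of the 8 volunteers can be matched.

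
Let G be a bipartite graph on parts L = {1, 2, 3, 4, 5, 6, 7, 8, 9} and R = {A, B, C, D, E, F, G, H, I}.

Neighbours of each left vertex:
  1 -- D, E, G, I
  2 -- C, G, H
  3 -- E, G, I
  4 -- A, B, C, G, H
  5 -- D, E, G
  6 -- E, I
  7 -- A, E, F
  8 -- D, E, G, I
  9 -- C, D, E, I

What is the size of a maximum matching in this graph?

8

For example, pair 1–I, 2–H, 3–G, 4–A, 5–D, 6–E, 7–F, 9–C.
The set {1, 3, 5, 6, 8} has only 4 neighbours ({D, E, G, I}), so by Hall's theorem at most 8 of the 9 left vertices can be matched.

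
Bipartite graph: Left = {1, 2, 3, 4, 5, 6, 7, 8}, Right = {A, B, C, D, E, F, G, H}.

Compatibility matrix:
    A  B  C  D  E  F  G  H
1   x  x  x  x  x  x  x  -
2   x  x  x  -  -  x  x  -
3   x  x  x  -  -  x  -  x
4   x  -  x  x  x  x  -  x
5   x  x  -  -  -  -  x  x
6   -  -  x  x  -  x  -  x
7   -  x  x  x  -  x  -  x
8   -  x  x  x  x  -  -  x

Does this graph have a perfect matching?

Yes

One maximum matching: 1-F, 2-C, 3-H, 4-A, 5-G, 6-D, 7-B, 8-E.
Every left vertex is matched, so this is a perfect matching.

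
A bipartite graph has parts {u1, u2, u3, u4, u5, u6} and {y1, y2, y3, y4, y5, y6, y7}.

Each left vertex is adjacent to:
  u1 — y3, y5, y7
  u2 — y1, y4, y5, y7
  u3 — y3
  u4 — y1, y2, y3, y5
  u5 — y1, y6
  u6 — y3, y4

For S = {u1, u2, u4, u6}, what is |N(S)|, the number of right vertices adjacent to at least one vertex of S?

6

The union of neighbours of {u1, u2, u4, u6} is {y1, y2, y3, y4, y5, y7}, which has 6 elements.
Since |N(S)| = 6 ≥ |S| = 4, Hall's condition holds for this subset.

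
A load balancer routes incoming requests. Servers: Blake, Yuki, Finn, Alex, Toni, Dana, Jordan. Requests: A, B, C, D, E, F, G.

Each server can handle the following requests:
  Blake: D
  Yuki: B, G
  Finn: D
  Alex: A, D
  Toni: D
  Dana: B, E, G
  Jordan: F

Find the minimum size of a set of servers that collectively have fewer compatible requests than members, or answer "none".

2

Take S = {Blake, Finn}. Its neighbourhood is {D}, so |N(S)| = 1 < |S| = 2.
No single vertex violates Hall's condition since each has at least one neighbour, so 2 is the minimum.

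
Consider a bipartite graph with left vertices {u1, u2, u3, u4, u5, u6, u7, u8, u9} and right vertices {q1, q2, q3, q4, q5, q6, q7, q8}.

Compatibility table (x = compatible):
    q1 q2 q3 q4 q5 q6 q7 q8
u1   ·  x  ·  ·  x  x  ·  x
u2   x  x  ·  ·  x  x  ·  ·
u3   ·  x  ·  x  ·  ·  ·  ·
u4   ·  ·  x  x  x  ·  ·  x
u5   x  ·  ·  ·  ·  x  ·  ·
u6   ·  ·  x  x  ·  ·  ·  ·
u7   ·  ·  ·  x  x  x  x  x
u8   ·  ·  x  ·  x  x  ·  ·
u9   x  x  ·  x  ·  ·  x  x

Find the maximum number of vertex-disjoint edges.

One maximum matching: u1-q8, u2-q2, u3-q4, u4-q5, u5-q1, u6-q3, u7-q7, u8-q6.
The set {u1, u2, u3, u4, u5, u6, u7, u8, u9} has only 8 neighbours ({q1, q2, q3, q4, q5, q6, q7, q8}), so by Hall's theorem at most 8 of the 9 left vertices can be matched.

8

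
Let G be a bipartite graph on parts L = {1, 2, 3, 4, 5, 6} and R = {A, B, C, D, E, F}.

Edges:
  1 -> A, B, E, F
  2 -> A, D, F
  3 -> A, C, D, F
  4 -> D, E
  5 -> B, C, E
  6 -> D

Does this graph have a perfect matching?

One maximum matching: 1-B, 2-A, 3-F, 4-E, 5-C, 6-D.
Every left vertex is matched, so this is a perfect matching.

Yes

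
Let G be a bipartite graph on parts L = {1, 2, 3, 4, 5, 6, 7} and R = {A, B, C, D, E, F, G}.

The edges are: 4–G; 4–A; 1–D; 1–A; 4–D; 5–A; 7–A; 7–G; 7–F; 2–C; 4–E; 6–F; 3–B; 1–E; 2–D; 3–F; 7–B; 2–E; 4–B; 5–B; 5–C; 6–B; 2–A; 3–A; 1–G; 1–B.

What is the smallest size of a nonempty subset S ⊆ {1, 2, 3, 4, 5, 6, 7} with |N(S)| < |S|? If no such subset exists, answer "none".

none

A matching saturating every left vertex exists, for instance 1→G, 2→D, 3→A, 4→E, 5→C, 6→F, 7→B.
By Hall's marriage theorem, this means |N(S)| ≥ |S| for every subset S, so no violating subset exists.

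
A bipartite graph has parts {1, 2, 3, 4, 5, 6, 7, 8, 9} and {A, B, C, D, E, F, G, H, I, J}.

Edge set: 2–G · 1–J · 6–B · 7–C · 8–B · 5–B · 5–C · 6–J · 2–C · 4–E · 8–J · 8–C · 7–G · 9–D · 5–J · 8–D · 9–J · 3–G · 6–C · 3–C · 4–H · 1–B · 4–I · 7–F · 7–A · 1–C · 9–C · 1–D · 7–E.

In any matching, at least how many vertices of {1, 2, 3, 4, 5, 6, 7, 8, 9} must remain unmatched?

2

A valid assignment of size 7: 1–D, 2–G, 3–C, 4–E, 5–J, 6–B, 7–A.
The set {1, 2, 3, 5, 6, 8, 9} has only 5 neighbours ({B, C, D, G, J}), so by Hall's theorem at most 7 of the 9 left vertices can be matched.
That matches 7 of the 9, leaving 2 unmatched; no matching can do better.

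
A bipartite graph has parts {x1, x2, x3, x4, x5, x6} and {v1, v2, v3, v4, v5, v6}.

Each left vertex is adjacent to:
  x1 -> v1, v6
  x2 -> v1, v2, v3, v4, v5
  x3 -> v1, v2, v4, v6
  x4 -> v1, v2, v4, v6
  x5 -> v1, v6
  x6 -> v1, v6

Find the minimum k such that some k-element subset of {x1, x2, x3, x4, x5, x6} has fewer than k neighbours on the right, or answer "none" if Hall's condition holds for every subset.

Take S = {x1, x5, x6}. Its neighbourhood is {v1, v6}, so |N(S)| = 2 < |S| = 3.
Every subset of size less than 3 has at least as many neighbours as members, so 3 is the minimum.

3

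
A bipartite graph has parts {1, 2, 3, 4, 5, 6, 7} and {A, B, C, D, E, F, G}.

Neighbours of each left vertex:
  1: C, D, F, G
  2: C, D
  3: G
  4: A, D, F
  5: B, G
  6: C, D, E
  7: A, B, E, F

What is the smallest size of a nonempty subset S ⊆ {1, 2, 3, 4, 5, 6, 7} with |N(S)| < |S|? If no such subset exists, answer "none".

none

A matching saturating every left vertex exists, for instance 1→F, 2→D, 3→G, 4→A, 5→B, 6→C, 7→E.
By Hall's marriage theorem, this means |N(S)| ≥ |S| for every subset S, so no violating subset exists.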